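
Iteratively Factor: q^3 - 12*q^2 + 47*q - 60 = (q - 3)*(q^2 - 9*q + 20) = (q - 5)*(q - 3)*(q - 4)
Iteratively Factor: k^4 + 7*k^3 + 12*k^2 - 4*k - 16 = (k + 2)*(k^3 + 5*k^2 + 2*k - 8) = (k + 2)*(k + 4)*(k^2 + k - 2) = (k - 1)*(k + 2)*(k + 4)*(k + 2)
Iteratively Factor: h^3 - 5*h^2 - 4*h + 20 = (h - 2)*(h^2 - 3*h - 10) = (h - 5)*(h - 2)*(h + 2)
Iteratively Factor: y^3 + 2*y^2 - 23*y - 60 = (y - 5)*(y^2 + 7*y + 12) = (y - 5)*(y + 3)*(y + 4)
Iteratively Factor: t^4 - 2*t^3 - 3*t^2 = (t)*(t^3 - 2*t^2 - 3*t) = t*(t + 1)*(t^2 - 3*t) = t*(t - 3)*(t + 1)*(t)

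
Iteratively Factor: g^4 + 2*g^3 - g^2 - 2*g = (g + 2)*(g^3 - g) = g*(g + 2)*(g^2 - 1) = g*(g + 1)*(g + 2)*(g - 1)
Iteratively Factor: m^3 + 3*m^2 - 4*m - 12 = (m + 3)*(m^2 - 4) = (m - 2)*(m + 3)*(m + 2)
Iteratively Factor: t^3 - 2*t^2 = (t)*(t^2 - 2*t) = t*(t - 2)*(t)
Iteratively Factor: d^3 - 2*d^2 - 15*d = (d + 3)*(d^2 - 5*d) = (d - 5)*(d + 3)*(d)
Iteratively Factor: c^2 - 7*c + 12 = (c - 3)*(c - 4)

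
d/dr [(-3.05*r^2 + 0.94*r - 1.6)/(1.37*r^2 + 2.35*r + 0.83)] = (-8.4553*r^2 - 0.678999999999999*r + 4.5402)/(1.8769*r^4 + 6.439*r^3 + 7.7967*r^2 + 3.901*r + 0.6889)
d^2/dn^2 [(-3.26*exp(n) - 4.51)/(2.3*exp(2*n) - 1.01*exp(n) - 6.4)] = (-17.2454*exp(4*n) - 103.00458*exp(3*n) - 256.49301*exp(2*n) - 249.076811*exp(n) - 104.37696)*exp(n)/(12.167*exp(6*n) - 16.0287*exp(5*n) - 94.52931*exp(4*n) + 88.172899*exp(3*n) + 263.03808*exp(2*n) - 124.1088*exp(n) - 262.144)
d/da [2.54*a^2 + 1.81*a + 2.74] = 5.08*a + 1.81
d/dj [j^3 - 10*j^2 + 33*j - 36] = 3*j^2 - 20*j + 33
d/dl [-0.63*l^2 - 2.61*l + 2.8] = -1.26*l - 2.61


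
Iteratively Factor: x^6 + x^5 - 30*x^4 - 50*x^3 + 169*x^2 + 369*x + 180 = (x + 3)*(x^5 - 2*x^4 - 24*x^3 + 22*x^2 + 103*x + 60) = (x + 1)*(x + 3)*(x^4 - 3*x^3 - 21*x^2 + 43*x + 60) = (x - 3)*(x + 1)*(x + 3)*(x^3 - 21*x - 20) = (x - 3)*(x + 1)^2*(x + 3)*(x^2 - x - 20) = (x - 3)*(x + 1)^2*(x + 3)*(x + 4)*(x - 5)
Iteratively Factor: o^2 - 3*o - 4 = (o + 1)*(o - 4)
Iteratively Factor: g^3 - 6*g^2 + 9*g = (g)*(g^2 - 6*g + 9) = g*(g - 3)*(g - 3)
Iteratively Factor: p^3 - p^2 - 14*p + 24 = (p - 2)*(p^2 + p - 12) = (p - 3)*(p - 2)*(p + 4)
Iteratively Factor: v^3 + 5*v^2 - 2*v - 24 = (v - 2)*(v^2 + 7*v + 12) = (v - 2)*(v + 4)*(v + 3)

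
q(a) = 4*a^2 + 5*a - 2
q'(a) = 8*a + 5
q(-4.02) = 42.54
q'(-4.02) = -27.16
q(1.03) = 7.39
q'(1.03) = 13.24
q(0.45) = 1.06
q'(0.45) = 8.60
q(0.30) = -0.14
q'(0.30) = 7.40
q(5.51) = 146.99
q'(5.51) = 49.08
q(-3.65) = 33.04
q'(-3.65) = -24.20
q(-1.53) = -0.29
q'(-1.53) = -7.24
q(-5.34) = 85.36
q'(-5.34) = -37.72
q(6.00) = 172.00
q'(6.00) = 53.00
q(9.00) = 367.00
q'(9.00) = 77.00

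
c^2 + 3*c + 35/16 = (c + 5/4)*(c + 7/4)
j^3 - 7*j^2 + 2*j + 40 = (j - 5)*(j - 4)*(j + 2)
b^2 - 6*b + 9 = (b - 3)^2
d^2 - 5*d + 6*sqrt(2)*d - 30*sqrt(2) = (d - 5)*(d + 6*sqrt(2))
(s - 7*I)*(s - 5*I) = s^2 - 12*I*s - 35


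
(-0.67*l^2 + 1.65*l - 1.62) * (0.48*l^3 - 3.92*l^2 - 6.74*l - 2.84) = -0.3216*l^5 + 3.4184*l^4 - 2.7298*l^3 - 2.8678*l^2 + 6.2328*l + 4.6008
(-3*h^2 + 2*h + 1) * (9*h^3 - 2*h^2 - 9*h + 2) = -27*h^5 + 24*h^4 + 32*h^3 - 26*h^2 - 5*h + 2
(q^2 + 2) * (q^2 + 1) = q^4 + 3*q^2 + 2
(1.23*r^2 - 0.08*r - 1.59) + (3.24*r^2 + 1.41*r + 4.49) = 4.47*r^2 + 1.33*r + 2.9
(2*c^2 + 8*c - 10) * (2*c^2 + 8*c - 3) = 4*c^4 + 32*c^3 + 38*c^2 - 104*c + 30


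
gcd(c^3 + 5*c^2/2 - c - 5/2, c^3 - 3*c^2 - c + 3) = c^2 - 1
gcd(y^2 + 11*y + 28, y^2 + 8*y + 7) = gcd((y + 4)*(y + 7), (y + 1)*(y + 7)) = y + 7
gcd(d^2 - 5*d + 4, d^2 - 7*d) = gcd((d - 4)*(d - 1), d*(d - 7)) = 1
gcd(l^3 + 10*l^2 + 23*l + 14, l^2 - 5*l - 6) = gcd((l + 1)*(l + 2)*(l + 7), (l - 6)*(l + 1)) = l + 1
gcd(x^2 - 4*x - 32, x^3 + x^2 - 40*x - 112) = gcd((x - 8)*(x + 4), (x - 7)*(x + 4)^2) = x + 4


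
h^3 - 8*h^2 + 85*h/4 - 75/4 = (h - 3)*(h - 5/2)^2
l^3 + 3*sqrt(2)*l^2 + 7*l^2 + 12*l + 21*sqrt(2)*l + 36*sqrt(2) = (l + 3)*(l + 4)*(l + 3*sqrt(2))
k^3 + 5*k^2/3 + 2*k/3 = k*(k + 2/3)*(k + 1)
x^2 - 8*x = x*(x - 8)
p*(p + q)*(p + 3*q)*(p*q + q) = p^4*q + 4*p^3*q^2 + p^3*q + 3*p^2*q^3 + 4*p^2*q^2 + 3*p*q^3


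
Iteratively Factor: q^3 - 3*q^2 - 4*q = (q)*(q^2 - 3*q - 4) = q*(q + 1)*(q - 4)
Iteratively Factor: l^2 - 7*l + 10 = (l - 5)*(l - 2)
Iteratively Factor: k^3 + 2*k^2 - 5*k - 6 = (k + 3)*(k^2 - k - 2) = (k + 1)*(k + 3)*(k - 2)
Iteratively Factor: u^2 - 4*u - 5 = (u + 1)*(u - 5)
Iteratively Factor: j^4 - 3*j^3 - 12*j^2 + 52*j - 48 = (j - 3)*(j^3 - 12*j + 16) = (j - 3)*(j + 4)*(j^2 - 4*j + 4) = (j - 3)*(j - 2)*(j + 4)*(j - 2)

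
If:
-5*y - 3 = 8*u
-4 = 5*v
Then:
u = -5*y/8 - 3/8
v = -4/5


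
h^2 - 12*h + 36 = (h - 6)^2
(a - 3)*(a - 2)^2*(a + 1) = a^4 - 6*a^3 + 9*a^2 + 4*a - 12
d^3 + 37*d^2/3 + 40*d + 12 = (d + 1/3)*(d + 6)^2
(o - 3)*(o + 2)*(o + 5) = o^3 + 4*o^2 - 11*o - 30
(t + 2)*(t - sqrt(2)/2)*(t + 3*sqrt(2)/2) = t^3 + sqrt(2)*t^2 + 2*t^2 - 3*t/2 + 2*sqrt(2)*t - 3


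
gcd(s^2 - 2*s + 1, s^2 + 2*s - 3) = s - 1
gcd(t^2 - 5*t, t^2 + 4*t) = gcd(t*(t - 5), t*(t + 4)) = t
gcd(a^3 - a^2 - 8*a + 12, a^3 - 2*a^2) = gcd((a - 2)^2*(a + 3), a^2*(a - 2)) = a - 2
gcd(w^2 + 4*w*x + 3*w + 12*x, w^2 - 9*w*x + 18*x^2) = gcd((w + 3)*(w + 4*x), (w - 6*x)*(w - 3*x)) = 1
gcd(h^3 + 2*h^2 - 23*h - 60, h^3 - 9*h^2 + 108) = h + 3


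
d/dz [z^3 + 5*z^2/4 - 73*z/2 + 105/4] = 3*z^2 + 5*z/2 - 73/2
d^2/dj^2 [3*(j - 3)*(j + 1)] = 6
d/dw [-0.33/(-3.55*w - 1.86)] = -1.1715/(3.55*w + 1.86)^2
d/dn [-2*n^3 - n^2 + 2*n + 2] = -6*n^2 - 2*n + 2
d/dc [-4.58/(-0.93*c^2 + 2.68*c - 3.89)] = (12.2744 - 8.5188*c)/(0.93*c^2 - 2.68*c + 3.89)^2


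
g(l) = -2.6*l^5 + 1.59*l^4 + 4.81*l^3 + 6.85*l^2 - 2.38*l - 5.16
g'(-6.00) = -17786.86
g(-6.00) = 21495.00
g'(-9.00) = -88886.29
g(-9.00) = 161024.01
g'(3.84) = -2203.50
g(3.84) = -1466.06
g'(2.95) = -657.65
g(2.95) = -289.54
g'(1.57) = 0.33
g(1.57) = 11.46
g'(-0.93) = -17.48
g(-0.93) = 2.11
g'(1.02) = 19.28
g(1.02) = 3.49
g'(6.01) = -14978.79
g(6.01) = -17040.11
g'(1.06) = 19.52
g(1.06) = 4.27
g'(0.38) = 4.99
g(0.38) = -4.80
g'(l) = -13.0*l^4 + 6.36*l^3 + 14.43*l^2 + 13.7*l - 2.38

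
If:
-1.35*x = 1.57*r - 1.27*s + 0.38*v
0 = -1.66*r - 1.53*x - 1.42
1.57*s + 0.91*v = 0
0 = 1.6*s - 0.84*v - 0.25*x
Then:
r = 4.00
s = -0.43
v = 0.75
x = -5.27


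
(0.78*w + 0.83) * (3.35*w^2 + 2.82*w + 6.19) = 2.613*w^3 + 4.9801*w^2 + 7.1688*w + 5.1377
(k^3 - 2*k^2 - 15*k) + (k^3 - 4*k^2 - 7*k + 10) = 2*k^3 - 6*k^2 - 22*k + 10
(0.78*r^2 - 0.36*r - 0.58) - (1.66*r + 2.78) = 0.78*r^2 - 2.02*r - 3.36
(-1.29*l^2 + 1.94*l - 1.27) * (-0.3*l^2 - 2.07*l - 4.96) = 0.387*l^4 + 2.0883*l^3 + 2.7636*l^2 - 6.9935*l + 6.2992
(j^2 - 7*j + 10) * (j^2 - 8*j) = j^4 - 15*j^3 + 66*j^2 - 80*j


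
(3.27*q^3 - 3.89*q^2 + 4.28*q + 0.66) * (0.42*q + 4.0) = 1.3734*q^4 + 11.4462*q^3 - 13.7624*q^2 + 17.3972*q + 2.64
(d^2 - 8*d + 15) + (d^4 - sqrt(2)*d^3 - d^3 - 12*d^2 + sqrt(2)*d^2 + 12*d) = d^4 - sqrt(2)*d^3 - d^3 - 11*d^2 + sqrt(2)*d^2 + 4*d + 15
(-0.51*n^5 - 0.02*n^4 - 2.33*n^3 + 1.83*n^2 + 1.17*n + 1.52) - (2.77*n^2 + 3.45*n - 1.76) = -0.51*n^5 - 0.02*n^4 - 2.33*n^3 - 0.94*n^2 - 2.28*n + 3.28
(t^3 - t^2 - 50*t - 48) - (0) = t^3 - t^2 - 50*t - 48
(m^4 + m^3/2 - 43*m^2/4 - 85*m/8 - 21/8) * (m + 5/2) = m^5 + 3*m^4 - 19*m^3/2 - 75*m^2/2 - 467*m/16 - 105/16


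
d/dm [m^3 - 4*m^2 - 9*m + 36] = 3*m^2 - 8*m - 9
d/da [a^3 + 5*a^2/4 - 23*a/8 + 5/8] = 3*a^2 + 5*a/2 - 23/8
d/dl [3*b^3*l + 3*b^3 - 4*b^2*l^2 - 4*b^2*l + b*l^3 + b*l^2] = b*(3*b^2 - 8*b*l - 4*b + 3*l^2 + 2*l)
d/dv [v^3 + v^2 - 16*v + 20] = 3*v^2 + 2*v - 16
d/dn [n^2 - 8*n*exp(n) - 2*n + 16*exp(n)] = -8*n*exp(n) + 2*n + 8*exp(n) - 2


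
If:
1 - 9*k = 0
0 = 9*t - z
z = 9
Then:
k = 1/9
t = 1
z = 9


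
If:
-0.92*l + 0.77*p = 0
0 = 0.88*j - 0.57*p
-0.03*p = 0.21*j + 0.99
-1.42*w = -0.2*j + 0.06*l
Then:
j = -3.86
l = -4.99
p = -5.96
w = -0.33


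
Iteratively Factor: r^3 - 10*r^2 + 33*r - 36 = (r - 3)*(r^2 - 7*r + 12) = (r - 3)^2*(r - 4)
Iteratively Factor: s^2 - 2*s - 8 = (s - 4)*(s + 2)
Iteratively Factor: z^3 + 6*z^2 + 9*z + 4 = (z + 1)*(z^2 + 5*z + 4) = (z + 1)*(z + 4)*(z + 1)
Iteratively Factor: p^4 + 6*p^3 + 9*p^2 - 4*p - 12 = (p + 2)*(p^3 + 4*p^2 + p - 6) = (p - 1)*(p + 2)*(p^2 + 5*p + 6) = (p - 1)*(p + 2)*(p + 3)*(p + 2)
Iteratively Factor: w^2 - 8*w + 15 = (w - 5)*(w - 3)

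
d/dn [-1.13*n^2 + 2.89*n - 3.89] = 2.89 - 2.26*n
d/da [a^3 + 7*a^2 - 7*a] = 3*a^2 + 14*a - 7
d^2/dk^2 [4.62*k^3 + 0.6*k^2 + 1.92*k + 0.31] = 27.72*k + 1.2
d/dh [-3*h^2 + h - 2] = 1 - 6*h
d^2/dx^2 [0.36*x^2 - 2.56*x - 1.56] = 0.720000000000000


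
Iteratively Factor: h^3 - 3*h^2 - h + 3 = (h - 3)*(h^2 - 1) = (h - 3)*(h + 1)*(h - 1)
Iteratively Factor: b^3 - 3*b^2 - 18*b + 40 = (b - 2)*(b^2 - b - 20) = (b - 5)*(b - 2)*(b + 4)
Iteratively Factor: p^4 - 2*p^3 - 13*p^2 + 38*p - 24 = (p - 1)*(p^3 - p^2 - 14*p + 24) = (p - 1)*(p + 4)*(p^2 - 5*p + 6) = (p - 2)*(p - 1)*(p + 4)*(p - 3)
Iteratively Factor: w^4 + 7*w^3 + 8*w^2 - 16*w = (w + 4)*(w^3 + 3*w^2 - 4*w) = (w + 4)^2*(w^2 - w) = w*(w + 4)^2*(w - 1)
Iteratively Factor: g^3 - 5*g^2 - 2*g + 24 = (g - 4)*(g^2 - g - 6) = (g - 4)*(g + 2)*(g - 3)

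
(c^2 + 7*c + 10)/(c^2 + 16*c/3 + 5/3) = 3*(c + 2)/(3*c + 1)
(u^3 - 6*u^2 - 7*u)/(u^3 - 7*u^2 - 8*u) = (u - 7)/(u - 8)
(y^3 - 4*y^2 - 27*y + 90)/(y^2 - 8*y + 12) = (y^2 + 2*y - 15)/(y - 2)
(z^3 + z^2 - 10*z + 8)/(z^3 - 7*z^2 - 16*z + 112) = (z^2 - 3*z + 2)/(z^2 - 11*z + 28)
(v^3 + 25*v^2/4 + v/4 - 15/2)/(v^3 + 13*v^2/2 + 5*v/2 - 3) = (4*v^2 + v - 5)/(2*(2*v^2 + v - 1))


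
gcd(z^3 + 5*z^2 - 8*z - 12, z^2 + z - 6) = z - 2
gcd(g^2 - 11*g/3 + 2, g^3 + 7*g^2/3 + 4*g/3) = 1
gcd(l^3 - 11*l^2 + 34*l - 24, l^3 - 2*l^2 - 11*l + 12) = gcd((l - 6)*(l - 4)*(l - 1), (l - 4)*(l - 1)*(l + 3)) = l^2 - 5*l + 4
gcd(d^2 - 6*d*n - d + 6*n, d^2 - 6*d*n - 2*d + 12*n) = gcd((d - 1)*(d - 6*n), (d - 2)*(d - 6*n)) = d - 6*n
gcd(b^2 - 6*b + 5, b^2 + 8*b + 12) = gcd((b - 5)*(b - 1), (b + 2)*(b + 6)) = 1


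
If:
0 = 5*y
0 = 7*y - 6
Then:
No Solution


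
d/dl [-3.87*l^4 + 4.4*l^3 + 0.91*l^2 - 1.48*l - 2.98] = -15.48*l^3 + 13.2*l^2 + 1.82*l - 1.48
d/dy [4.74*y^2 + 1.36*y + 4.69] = 9.48*y + 1.36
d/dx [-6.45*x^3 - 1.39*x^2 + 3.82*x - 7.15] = -19.35*x^2 - 2.78*x + 3.82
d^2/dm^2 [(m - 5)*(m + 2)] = 2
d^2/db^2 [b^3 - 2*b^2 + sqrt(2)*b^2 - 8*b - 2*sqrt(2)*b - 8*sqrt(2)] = 6*b - 4 + 2*sqrt(2)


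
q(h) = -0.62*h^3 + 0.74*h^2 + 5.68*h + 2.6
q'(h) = -1.86*h^2 + 1.48*h + 5.68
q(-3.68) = 22.62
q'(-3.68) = -24.96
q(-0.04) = 2.37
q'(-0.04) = 5.62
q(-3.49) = 18.15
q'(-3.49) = -22.14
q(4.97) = -27.01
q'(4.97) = -32.91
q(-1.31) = -2.18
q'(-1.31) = 0.55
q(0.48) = 5.43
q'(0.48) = 5.96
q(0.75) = 7.01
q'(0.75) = 5.74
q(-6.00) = 129.08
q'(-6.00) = -70.16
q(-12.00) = 1112.36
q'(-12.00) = -279.92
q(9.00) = -338.32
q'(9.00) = -131.66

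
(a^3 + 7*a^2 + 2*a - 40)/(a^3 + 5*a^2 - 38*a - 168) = (a^2 + 3*a - 10)/(a^2 + a - 42)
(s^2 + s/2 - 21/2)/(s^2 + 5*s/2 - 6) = (2*s^2 + s - 21)/(2*s^2 + 5*s - 12)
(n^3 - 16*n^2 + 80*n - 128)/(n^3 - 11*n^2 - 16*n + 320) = (n^2 - 8*n + 16)/(n^2 - 3*n - 40)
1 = 1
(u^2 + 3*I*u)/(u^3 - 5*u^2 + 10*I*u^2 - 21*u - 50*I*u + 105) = u/(u^2 + u*(-5 + 7*I) - 35*I)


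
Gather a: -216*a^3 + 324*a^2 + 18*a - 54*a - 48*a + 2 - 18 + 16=-216*a^3 + 324*a^2 - 84*a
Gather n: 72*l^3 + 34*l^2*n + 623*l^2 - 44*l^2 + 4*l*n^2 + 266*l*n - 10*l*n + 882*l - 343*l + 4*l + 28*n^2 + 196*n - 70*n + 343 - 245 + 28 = 72*l^3 + 579*l^2 + 543*l + n^2*(4*l + 28) + n*(34*l^2 + 256*l + 126) + 126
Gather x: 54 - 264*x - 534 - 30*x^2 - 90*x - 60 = -30*x^2 - 354*x - 540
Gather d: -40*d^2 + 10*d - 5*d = -40*d^2 + 5*d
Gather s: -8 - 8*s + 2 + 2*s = -6*s - 6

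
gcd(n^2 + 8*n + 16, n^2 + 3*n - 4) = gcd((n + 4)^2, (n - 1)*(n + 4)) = n + 4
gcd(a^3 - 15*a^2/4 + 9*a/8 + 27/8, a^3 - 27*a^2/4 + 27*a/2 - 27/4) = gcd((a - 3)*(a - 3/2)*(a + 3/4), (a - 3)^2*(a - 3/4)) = a - 3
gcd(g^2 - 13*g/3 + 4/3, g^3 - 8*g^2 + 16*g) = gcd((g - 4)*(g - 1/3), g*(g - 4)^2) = g - 4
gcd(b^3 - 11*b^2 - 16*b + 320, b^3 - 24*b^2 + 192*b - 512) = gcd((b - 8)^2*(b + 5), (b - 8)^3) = b^2 - 16*b + 64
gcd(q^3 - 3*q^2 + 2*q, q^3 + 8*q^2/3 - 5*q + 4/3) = q - 1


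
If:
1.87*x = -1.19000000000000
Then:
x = -0.64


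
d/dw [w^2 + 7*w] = 2*w + 7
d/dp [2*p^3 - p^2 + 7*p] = 6*p^2 - 2*p + 7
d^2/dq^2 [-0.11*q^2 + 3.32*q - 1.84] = -0.220000000000000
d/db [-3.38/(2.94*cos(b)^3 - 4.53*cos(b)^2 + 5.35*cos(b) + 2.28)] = (-29.8116*cos(b)^2 + 30.6228*cos(b) - 18.083)*sin(b)/(2.94*cos(b)^3 - 4.53*cos(b)^2 + 5.35*cos(b) + 2.28)^2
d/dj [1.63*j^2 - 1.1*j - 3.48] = 3.26*j - 1.1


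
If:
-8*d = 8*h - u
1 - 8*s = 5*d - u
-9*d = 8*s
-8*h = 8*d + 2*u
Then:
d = -1/4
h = 1/4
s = 9/32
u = 0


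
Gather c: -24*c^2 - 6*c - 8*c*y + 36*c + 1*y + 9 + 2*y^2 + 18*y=-24*c^2 + c*(30 - 8*y) + 2*y^2 + 19*y + 9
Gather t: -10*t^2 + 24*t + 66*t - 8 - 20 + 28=-10*t^2 + 90*t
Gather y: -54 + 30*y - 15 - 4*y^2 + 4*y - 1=-4*y^2 + 34*y - 70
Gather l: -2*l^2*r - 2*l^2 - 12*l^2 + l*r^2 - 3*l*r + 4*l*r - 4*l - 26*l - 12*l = l^2*(-2*r - 14) + l*(r^2 + r - 42)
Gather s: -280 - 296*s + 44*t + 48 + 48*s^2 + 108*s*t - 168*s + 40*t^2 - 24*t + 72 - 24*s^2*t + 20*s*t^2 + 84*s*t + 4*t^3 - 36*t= s^2*(48 - 24*t) + s*(20*t^2 + 192*t - 464) + 4*t^3 + 40*t^2 - 16*t - 160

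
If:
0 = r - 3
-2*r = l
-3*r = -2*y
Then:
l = -6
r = 3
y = 9/2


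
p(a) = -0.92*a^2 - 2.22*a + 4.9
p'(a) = -1.84*a - 2.22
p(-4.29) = -2.51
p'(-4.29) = 5.67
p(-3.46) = 1.57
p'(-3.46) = 4.15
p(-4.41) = -3.20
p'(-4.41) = 5.89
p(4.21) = -20.75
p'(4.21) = -9.97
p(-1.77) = 5.95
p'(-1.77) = 1.04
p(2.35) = -5.40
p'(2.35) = -6.54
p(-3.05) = 3.11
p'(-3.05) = 3.39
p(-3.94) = -0.63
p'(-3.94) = 5.03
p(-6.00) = -14.90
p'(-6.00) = 8.82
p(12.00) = -154.22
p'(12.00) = -24.30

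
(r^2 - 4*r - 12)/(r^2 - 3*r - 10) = (r - 6)/(r - 5)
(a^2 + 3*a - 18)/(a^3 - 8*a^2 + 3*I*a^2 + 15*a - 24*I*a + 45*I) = (a + 6)/(a^2 + a*(-5 + 3*I) - 15*I)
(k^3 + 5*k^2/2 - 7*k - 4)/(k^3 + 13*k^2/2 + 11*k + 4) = (k - 2)/(k + 2)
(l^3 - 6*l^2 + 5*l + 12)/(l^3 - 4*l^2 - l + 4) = (l - 3)/(l - 1)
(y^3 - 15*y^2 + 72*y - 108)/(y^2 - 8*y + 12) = (y^2 - 9*y + 18)/(y - 2)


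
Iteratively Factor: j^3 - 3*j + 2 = (j + 2)*(j^2 - 2*j + 1) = (j - 1)*(j + 2)*(j - 1)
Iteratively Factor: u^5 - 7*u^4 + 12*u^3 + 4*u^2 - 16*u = (u + 1)*(u^4 - 8*u^3 + 20*u^2 - 16*u) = u*(u + 1)*(u^3 - 8*u^2 + 20*u - 16) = u*(u - 4)*(u + 1)*(u^2 - 4*u + 4) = u*(u - 4)*(u - 2)*(u + 1)*(u - 2)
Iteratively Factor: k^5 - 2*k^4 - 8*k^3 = (k - 4)*(k^4 + 2*k^3) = k*(k - 4)*(k^3 + 2*k^2) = k^2*(k - 4)*(k^2 + 2*k) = k^3*(k - 4)*(k + 2)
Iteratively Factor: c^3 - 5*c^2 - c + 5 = (c - 1)*(c^2 - 4*c - 5) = (c - 5)*(c - 1)*(c + 1)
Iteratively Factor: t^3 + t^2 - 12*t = (t - 3)*(t^2 + 4*t) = (t - 3)*(t + 4)*(t)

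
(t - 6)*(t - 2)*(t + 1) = t^3 - 7*t^2 + 4*t + 12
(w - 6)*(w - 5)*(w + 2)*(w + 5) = w^4 - 4*w^3 - 37*w^2 + 100*w + 300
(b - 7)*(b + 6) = b^2 - b - 42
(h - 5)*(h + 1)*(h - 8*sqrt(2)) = h^3 - 8*sqrt(2)*h^2 - 4*h^2 - 5*h + 32*sqrt(2)*h + 40*sqrt(2)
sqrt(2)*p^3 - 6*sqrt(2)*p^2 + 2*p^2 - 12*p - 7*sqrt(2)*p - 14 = (p - 7)*(p + sqrt(2))*(sqrt(2)*p + sqrt(2))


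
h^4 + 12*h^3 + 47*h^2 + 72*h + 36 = (h + 1)*(h + 2)*(h + 3)*(h + 6)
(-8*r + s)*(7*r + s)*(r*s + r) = -56*r^3*s - 56*r^3 - r^2*s^2 - r^2*s + r*s^3 + r*s^2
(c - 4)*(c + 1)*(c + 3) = c^3 - 13*c - 12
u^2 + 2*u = u*(u + 2)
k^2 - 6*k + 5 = (k - 5)*(k - 1)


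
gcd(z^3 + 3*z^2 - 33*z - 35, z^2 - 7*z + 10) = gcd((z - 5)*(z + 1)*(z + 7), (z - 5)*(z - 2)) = z - 5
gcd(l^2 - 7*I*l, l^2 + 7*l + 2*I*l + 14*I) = 1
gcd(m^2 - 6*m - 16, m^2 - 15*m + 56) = m - 8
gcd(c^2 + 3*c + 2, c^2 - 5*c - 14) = c + 2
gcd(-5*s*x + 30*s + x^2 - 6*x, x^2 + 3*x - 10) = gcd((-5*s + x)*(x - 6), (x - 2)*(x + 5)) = 1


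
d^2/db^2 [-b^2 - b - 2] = -2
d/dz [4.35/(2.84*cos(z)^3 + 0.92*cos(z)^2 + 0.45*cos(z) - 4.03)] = (37.062*cos(z)^2 + 8.004*cos(z) + 1.9575)*sin(z)/(2.84*cos(z)^3 + 0.92*cos(z)^2 + 0.45*cos(z) - 4.03)^2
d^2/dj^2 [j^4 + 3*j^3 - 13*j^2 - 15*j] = 12*j^2 + 18*j - 26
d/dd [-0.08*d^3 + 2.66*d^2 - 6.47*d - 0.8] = -0.24*d^2 + 5.32*d - 6.47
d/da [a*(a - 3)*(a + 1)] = 3*a^2 - 4*a - 3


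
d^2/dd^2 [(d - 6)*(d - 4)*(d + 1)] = 6*d - 18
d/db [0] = 0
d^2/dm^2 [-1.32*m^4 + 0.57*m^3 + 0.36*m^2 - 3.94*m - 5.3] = -15.84*m^2 + 3.42*m + 0.72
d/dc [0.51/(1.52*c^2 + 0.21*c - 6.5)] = (-1.5504*c - 0.1071)/(1.52*c^2 + 0.21*c - 6.5)^2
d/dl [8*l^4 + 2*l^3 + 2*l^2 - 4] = 2*l*(16*l^2 + 3*l + 2)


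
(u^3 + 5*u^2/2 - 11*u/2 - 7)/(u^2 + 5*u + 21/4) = 2*(u^2 - u - 2)/(2*u + 3)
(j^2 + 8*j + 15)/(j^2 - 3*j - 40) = (j + 3)/(j - 8)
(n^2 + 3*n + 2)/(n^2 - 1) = (n + 2)/(n - 1)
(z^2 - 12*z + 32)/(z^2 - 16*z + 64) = (z - 4)/(z - 8)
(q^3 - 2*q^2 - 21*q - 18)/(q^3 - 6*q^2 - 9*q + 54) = (q + 1)/(q - 3)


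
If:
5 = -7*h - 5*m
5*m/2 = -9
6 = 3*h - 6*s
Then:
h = 13/7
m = -18/5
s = -1/14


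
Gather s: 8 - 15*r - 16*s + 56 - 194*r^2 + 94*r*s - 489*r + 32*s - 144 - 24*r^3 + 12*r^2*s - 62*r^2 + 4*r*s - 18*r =-24*r^3 - 256*r^2 - 522*r + s*(12*r^2 + 98*r + 16) - 80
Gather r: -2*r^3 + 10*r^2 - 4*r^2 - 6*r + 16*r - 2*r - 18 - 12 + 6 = -2*r^3 + 6*r^2 + 8*r - 24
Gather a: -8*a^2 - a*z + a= -8*a^2 + a*(1 - z)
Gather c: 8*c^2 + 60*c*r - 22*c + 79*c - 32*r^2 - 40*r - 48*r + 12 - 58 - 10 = 8*c^2 + c*(60*r + 57) - 32*r^2 - 88*r - 56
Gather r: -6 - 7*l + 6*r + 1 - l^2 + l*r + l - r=-l^2 - 6*l + r*(l + 5) - 5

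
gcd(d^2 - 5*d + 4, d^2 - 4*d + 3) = d - 1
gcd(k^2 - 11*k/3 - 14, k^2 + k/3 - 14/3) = k + 7/3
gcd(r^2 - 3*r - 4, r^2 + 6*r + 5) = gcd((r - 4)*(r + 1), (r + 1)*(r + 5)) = r + 1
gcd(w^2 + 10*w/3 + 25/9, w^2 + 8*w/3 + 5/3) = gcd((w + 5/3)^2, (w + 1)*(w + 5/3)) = w + 5/3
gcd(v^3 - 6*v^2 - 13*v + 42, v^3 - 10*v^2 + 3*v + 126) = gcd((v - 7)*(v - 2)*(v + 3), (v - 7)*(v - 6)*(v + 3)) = v^2 - 4*v - 21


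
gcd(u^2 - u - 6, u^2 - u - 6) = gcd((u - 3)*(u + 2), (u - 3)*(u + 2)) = u^2 - u - 6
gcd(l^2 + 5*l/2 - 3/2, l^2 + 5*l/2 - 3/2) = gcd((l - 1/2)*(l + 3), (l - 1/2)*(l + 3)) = l^2 + 5*l/2 - 3/2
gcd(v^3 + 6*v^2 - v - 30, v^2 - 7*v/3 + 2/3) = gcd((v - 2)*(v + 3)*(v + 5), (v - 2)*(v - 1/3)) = v - 2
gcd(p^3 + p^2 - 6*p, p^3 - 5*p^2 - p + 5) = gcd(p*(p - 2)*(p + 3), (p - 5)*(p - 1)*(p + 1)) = 1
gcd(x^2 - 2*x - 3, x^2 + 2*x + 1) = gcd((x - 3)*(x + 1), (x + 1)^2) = x + 1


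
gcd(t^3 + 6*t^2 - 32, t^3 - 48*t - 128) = t^2 + 8*t + 16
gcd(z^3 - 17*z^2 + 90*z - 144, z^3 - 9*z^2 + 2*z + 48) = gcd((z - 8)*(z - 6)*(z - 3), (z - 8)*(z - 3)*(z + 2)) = z^2 - 11*z + 24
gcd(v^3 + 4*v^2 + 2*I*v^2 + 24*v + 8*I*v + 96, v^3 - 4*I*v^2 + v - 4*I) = v - 4*I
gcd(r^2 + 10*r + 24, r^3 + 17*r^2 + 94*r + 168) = r^2 + 10*r + 24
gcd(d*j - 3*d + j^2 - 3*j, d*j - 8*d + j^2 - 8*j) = d + j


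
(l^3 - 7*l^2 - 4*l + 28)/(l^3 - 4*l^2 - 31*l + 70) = (l + 2)/(l + 5)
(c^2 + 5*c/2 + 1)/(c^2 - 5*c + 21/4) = 2*(2*c^2 + 5*c + 2)/(4*c^2 - 20*c + 21)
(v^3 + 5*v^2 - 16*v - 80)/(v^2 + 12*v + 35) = (v^2 - 16)/(v + 7)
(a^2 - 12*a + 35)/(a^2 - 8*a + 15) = (a - 7)/(a - 3)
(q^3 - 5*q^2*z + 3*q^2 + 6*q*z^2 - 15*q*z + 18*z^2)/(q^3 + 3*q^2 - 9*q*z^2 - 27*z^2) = (q - 2*z)/(q + 3*z)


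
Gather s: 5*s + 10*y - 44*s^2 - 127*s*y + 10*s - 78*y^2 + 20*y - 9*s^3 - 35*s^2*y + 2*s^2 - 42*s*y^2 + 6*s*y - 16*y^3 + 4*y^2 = -9*s^3 + s^2*(-35*y - 42) + s*(-42*y^2 - 121*y + 15) - 16*y^3 - 74*y^2 + 30*y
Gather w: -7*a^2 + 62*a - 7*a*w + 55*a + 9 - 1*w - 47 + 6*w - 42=-7*a^2 + 117*a + w*(5 - 7*a) - 80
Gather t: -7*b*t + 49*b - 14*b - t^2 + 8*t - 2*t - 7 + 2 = 35*b - t^2 + t*(6 - 7*b) - 5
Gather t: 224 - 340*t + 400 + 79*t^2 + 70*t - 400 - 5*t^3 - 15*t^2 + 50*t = -5*t^3 + 64*t^2 - 220*t + 224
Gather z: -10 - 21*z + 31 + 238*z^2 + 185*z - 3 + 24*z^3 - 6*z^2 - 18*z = 24*z^3 + 232*z^2 + 146*z + 18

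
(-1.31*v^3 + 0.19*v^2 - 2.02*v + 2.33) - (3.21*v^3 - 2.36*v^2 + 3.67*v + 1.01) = -4.52*v^3 + 2.55*v^2 - 5.69*v + 1.32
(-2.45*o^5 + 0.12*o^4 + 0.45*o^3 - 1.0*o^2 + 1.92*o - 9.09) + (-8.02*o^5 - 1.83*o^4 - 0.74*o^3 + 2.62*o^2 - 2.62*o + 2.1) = -10.47*o^5 - 1.71*o^4 - 0.29*o^3 + 1.62*o^2 - 0.7*o - 6.99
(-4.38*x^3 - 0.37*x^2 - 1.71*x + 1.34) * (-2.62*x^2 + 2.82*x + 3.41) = 11.4756*x^5 - 11.3822*x^4 - 11.499*x^3 - 9.5947*x^2 - 2.0523*x + 4.5694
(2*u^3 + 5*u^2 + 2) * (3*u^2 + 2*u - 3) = 6*u^5 + 19*u^4 + 4*u^3 - 9*u^2 + 4*u - 6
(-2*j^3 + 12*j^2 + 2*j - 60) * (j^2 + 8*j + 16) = -2*j^5 - 4*j^4 + 66*j^3 + 148*j^2 - 448*j - 960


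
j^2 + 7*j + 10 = (j + 2)*(j + 5)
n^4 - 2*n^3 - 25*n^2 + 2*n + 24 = (n - 6)*(n - 1)*(n + 1)*(n + 4)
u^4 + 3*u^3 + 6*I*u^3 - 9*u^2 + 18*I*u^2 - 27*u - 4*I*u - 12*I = (u + 3)*(u + I)^2*(u + 4*I)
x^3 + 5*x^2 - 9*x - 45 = (x - 3)*(x + 3)*(x + 5)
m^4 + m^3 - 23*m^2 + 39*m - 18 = (m - 3)*(m - 1)^2*(m + 6)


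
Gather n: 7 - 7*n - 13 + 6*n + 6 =-n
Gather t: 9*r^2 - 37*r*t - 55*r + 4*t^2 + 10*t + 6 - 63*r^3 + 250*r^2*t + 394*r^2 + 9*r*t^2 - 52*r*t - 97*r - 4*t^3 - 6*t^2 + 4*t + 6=-63*r^3 + 403*r^2 - 152*r - 4*t^3 + t^2*(9*r - 2) + t*(250*r^2 - 89*r + 14) + 12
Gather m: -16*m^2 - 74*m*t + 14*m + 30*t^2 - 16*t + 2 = -16*m^2 + m*(14 - 74*t) + 30*t^2 - 16*t + 2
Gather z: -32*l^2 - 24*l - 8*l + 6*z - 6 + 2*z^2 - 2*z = -32*l^2 - 32*l + 2*z^2 + 4*z - 6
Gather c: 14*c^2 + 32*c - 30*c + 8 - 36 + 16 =14*c^2 + 2*c - 12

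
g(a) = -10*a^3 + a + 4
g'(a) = 1 - 30*a^2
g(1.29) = -16.18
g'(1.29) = -48.92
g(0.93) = -3.11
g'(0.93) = -24.95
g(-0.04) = 3.96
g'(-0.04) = 0.95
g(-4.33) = 811.50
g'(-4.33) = -561.47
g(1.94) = -67.07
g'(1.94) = -111.91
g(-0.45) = 4.46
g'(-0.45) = -5.08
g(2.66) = -181.55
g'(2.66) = -211.27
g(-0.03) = 3.97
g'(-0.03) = 0.97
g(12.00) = -17264.00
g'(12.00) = -4319.00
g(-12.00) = 17272.00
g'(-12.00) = -4319.00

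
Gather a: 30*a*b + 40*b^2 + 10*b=30*a*b + 40*b^2 + 10*b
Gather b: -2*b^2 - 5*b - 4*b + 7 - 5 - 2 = -2*b^2 - 9*b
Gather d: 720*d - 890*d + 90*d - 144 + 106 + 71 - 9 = 24 - 80*d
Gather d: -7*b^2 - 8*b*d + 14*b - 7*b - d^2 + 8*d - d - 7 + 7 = -7*b^2 + 7*b - d^2 + d*(7 - 8*b)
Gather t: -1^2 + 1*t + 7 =t + 6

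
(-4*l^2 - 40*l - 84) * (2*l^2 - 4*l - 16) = -8*l^4 - 64*l^3 + 56*l^2 + 976*l + 1344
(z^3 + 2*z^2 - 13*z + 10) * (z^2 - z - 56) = z^5 + z^4 - 71*z^3 - 89*z^2 + 718*z - 560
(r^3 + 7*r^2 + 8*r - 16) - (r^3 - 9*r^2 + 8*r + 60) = 16*r^2 - 76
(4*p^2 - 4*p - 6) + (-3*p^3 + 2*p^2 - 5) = -3*p^3 + 6*p^2 - 4*p - 11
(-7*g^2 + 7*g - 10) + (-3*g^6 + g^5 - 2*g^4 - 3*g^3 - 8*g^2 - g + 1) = -3*g^6 + g^5 - 2*g^4 - 3*g^3 - 15*g^2 + 6*g - 9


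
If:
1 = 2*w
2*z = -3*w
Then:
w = 1/2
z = -3/4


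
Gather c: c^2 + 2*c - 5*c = c^2 - 3*c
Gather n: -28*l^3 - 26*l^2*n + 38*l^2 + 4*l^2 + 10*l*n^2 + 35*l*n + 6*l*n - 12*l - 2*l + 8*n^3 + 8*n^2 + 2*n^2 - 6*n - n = -28*l^3 + 42*l^2 - 14*l + 8*n^3 + n^2*(10*l + 10) + n*(-26*l^2 + 41*l - 7)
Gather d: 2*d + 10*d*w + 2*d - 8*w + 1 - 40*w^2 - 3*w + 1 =d*(10*w + 4) - 40*w^2 - 11*w + 2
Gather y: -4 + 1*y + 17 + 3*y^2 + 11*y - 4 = 3*y^2 + 12*y + 9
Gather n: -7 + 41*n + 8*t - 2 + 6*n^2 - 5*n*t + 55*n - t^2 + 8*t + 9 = 6*n^2 + n*(96 - 5*t) - t^2 + 16*t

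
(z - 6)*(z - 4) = z^2 - 10*z + 24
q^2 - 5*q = q*(q - 5)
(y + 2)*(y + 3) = y^2 + 5*y + 6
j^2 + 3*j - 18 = (j - 3)*(j + 6)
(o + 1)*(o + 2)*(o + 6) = o^3 + 9*o^2 + 20*o + 12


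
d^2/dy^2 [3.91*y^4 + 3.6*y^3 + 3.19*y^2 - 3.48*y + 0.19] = 46.92*y^2 + 21.6*y + 6.38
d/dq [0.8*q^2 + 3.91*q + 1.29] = 1.6*q + 3.91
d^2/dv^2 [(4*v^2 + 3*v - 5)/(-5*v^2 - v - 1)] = 2*(-55*v^3 + 435*v^2 + 120*v - 21)/(125*v^6 + 75*v^5 + 90*v^4 + 31*v^3 + 18*v^2 + 3*v + 1)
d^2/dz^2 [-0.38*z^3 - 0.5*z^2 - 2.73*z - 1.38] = -2.28*z - 1.0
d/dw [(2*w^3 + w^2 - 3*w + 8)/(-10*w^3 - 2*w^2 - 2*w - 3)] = (6*w^4 - 68*w^3 + 214*w^2 + 26*w + 25)/(100*w^6 + 40*w^5 + 44*w^4 + 68*w^3 + 16*w^2 + 12*w + 9)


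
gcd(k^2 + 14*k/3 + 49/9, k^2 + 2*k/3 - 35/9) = k + 7/3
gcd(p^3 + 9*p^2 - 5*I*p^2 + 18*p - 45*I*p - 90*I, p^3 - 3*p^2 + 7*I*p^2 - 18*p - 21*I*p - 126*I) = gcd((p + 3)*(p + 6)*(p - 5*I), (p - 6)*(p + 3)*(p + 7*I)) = p + 3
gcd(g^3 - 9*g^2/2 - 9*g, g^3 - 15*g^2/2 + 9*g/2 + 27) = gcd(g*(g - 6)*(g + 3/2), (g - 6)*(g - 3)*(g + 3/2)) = g^2 - 9*g/2 - 9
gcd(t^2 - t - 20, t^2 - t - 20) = t^2 - t - 20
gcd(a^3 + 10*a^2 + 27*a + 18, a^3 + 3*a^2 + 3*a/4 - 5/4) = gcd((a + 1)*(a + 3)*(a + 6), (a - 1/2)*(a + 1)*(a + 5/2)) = a + 1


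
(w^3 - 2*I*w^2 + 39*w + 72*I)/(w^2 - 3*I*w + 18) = (w^2 - 5*I*w + 24)/(w - 6*I)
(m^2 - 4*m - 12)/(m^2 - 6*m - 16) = (m - 6)/(m - 8)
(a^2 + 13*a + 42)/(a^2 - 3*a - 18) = (a^2 + 13*a + 42)/(a^2 - 3*a - 18)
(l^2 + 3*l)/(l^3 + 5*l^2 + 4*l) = (l + 3)/(l^2 + 5*l + 4)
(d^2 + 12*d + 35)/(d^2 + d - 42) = (d + 5)/(d - 6)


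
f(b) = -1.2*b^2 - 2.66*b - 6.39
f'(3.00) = -9.86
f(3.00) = -25.17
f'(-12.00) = 26.14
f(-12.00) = -147.27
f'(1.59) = -6.48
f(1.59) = -13.65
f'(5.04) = -14.76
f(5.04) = -50.28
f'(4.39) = -13.20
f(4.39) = -41.19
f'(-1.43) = 0.77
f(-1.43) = -5.04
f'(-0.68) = -1.03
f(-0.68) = -5.14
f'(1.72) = -6.79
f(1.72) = -14.52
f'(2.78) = -9.33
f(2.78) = -23.06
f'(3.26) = -10.48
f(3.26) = -27.81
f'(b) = -2.4*b - 2.66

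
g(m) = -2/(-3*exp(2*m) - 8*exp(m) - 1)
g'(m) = -2*(6*exp(2*m) + 8*exp(m))/(-3*exp(2*m) - 8*exp(m) - 1)^2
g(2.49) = 0.00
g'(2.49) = -0.01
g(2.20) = 0.01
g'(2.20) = -0.01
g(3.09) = 0.00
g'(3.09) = -0.00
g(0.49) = 0.09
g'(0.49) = -0.12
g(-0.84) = 0.40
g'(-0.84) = -0.36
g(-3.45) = 1.59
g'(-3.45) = -0.33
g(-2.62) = 1.25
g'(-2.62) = -0.48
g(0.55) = 0.08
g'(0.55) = -0.11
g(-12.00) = 2.00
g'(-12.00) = 0.00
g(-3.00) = 1.42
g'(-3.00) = -0.42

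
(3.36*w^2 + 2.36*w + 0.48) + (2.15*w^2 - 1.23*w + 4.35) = 5.51*w^2 + 1.13*w + 4.83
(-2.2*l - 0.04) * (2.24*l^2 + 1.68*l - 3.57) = -4.928*l^3 - 3.7856*l^2 + 7.7868*l + 0.1428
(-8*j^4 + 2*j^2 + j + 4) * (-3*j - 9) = 24*j^5 + 72*j^4 - 6*j^3 - 21*j^2 - 21*j - 36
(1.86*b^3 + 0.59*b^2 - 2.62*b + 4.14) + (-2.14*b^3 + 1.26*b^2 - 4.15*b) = -0.28*b^3 + 1.85*b^2 - 6.77*b + 4.14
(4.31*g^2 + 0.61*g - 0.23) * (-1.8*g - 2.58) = -7.758*g^3 - 12.2178*g^2 - 1.1598*g + 0.5934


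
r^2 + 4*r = r*(r + 4)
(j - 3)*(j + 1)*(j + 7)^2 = j^4 + 12*j^3 + 18*j^2 - 140*j - 147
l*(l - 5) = l^2 - 5*l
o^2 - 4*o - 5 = (o - 5)*(o + 1)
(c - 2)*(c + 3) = c^2 + c - 6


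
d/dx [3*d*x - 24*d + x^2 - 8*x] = 3*d + 2*x - 8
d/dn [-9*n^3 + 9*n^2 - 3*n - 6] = -27*n^2 + 18*n - 3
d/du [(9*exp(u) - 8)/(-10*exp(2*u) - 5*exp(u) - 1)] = (90*exp(2*u) - 160*exp(u) - 49)*exp(u)/(100*exp(4*u) + 100*exp(3*u) + 45*exp(2*u) + 10*exp(u) + 1)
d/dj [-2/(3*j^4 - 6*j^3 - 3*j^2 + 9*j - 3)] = 2*(4*j^3 - 6*j^2 - 2*j + 3)/(3*(-j^4 + 2*j^3 + j^2 - 3*j + 1)^2)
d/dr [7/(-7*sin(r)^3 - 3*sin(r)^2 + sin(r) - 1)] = 7*(21*sin(r)^2 + 6*sin(r) - 1)*cos(r)/(7*sin(r)^3 + 3*sin(r)^2 - sin(r) + 1)^2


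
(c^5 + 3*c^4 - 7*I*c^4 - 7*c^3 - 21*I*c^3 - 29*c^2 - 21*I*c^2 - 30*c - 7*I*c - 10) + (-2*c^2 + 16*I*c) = c^5 + 3*c^4 - 7*I*c^4 - 7*c^3 - 21*I*c^3 - 31*c^2 - 21*I*c^2 - 30*c + 9*I*c - 10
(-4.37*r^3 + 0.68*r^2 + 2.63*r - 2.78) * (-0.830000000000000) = 3.6271*r^3 - 0.5644*r^2 - 2.1829*r + 2.3074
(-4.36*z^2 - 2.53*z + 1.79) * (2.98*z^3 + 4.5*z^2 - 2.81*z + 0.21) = -12.9928*z^5 - 27.1594*z^4 + 6.2008*z^3 + 14.2487*z^2 - 5.5612*z + 0.3759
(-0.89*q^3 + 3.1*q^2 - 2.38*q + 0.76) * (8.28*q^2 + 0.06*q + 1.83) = -7.3692*q^5 + 25.6146*q^4 - 21.1491*q^3 + 11.823*q^2 - 4.3098*q + 1.3908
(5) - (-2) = 7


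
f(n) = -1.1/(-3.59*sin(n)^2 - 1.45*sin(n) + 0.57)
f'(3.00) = 31.06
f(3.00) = -3.74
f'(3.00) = 31.06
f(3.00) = -3.74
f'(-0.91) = 10.42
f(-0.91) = 2.10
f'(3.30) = 0.69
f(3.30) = -1.55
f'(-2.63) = -11.26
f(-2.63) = -2.62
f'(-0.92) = 9.43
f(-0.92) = 2.00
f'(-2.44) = -25043.59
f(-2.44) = -106.43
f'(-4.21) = 0.34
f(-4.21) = 0.32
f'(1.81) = 0.12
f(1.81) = 0.26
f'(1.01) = -0.42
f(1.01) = 0.34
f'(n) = -1.1*(7.18*sin(n)*cos(n) + 1.45*cos(n))/(-3.59*sin(n)^2 - 1.45*sin(n) + 0.57)^2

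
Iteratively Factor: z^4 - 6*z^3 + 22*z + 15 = (z + 1)*(z^3 - 7*z^2 + 7*z + 15) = (z + 1)^2*(z^2 - 8*z + 15) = (z - 3)*(z + 1)^2*(z - 5)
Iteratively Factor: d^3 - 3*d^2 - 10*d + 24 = (d - 4)*(d^2 + d - 6) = (d - 4)*(d - 2)*(d + 3)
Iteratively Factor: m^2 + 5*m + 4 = (m + 1)*(m + 4)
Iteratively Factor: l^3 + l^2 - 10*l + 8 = (l + 4)*(l^2 - 3*l + 2) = (l - 2)*(l + 4)*(l - 1)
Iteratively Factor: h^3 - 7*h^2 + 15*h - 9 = (h - 3)*(h^2 - 4*h + 3) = (h - 3)^2*(h - 1)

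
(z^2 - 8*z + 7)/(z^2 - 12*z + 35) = (z - 1)/(z - 5)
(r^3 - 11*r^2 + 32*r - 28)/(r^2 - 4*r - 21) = (r^2 - 4*r + 4)/(r + 3)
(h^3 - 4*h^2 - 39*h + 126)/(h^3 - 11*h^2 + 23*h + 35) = (h^2 + 3*h - 18)/(h^2 - 4*h - 5)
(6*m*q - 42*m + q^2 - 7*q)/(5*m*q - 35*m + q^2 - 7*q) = (6*m + q)/(5*m + q)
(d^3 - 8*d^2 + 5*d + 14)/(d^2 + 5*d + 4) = (d^2 - 9*d + 14)/(d + 4)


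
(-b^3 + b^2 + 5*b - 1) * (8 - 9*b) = 9*b^4 - 17*b^3 - 37*b^2 + 49*b - 8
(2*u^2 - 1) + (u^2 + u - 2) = 3*u^2 + u - 3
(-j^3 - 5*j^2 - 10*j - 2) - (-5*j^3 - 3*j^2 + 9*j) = 4*j^3 - 2*j^2 - 19*j - 2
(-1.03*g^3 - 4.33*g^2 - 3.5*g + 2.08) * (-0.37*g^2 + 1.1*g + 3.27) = 0.3811*g^5 + 0.4691*g^4 - 6.8361*g^3 - 18.7787*g^2 - 9.157*g + 6.8016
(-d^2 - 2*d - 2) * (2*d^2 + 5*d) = -2*d^4 - 9*d^3 - 14*d^2 - 10*d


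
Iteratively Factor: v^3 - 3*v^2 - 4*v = (v + 1)*(v^2 - 4*v) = (v - 4)*(v + 1)*(v)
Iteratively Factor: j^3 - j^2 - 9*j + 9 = (j + 3)*(j^2 - 4*j + 3) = (j - 1)*(j + 3)*(j - 3)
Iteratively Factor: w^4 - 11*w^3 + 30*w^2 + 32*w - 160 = (w + 2)*(w^3 - 13*w^2 + 56*w - 80) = (w - 4)*(w + 2)*(w^2 - 9*w + 20) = (w - 4)^2*(w + 2)*(w - 5)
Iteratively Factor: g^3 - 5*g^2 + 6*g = (g - 3)*(g^2 - 2*g) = g*(g - 3)*(g - 2)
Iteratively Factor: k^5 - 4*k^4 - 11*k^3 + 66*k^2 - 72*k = (k - 2)*(k^4 - 2*k^3 - 15*k^2 + 36*k) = (k - 3)*(k - 2)*(k^3 + k^2 - 12*k) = (k - 3)*(k - 2)*(k + 4)*(k^2 - 3*k) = k*(k - 3)*(k - 2)*(k + 4)*(k - 3)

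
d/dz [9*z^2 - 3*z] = 18*z - 3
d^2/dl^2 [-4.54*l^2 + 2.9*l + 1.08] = -9.08000000000000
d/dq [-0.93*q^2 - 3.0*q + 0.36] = -1.86*q - 3.0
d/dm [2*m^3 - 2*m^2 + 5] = 2*m*(3*m - 2)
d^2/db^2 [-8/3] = 0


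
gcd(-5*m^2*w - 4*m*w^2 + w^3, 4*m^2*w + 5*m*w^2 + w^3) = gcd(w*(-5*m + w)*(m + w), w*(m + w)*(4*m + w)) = m*w + w^2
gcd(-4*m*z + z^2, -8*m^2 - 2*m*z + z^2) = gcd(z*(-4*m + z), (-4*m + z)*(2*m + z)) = -4*m + z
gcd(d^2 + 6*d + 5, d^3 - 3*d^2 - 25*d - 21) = d + 1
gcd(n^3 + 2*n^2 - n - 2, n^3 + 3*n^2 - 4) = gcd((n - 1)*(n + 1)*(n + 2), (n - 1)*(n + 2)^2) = n^2 + n - 2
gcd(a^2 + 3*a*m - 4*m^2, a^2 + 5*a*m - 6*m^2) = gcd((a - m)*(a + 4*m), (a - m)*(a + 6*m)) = a - m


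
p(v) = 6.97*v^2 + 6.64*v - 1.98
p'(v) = 13.94*v + 6.64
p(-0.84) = -2.64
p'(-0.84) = -5.07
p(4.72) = 184.64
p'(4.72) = 72.44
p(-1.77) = 8.10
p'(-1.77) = -18.03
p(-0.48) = -3.56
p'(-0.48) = -0.05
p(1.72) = 30.06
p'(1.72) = 30.62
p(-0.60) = -3.45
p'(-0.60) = -1.72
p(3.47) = 104.99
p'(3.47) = 55.01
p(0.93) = 10.22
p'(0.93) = 19.60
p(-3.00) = 40.83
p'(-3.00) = -35.18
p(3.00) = 80.67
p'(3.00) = 48.46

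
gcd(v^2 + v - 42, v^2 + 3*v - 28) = v + 7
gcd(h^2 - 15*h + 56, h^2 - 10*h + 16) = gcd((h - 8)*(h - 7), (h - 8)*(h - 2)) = h - 8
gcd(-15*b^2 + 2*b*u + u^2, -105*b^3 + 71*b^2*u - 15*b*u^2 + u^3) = -3*b + u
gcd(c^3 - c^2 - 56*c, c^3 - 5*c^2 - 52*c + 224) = c^2 - c - 56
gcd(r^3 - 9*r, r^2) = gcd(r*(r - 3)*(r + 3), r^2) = r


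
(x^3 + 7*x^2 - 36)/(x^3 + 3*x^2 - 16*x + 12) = (x + 3)/(x - 1)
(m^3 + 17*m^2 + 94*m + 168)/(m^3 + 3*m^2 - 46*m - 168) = (m + 7)/(m - 7)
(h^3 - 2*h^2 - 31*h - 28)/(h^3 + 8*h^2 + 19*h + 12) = (h - 7)/(h + 3)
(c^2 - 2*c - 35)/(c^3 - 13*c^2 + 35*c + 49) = (c + 5)/(c^2 - 6*c - 7)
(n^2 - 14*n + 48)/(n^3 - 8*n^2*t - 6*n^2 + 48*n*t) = (8 - n)/(n*(-n + 8*t))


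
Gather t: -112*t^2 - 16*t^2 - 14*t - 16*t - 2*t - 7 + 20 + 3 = -128*t^2 - 32*t + 16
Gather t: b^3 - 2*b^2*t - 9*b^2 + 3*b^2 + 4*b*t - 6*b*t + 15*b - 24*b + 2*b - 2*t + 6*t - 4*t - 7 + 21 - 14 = b^3 - 6*b^2 - 7*b + t*(-2*b^2 - 2*b)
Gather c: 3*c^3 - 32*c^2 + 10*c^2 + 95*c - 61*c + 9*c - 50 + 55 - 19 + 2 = 3*c^3 - 22*c^2 + 43*c - 12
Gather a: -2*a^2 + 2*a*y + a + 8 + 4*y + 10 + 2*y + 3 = -2*a^2 + a*(2*y + 1) + 6*y + 21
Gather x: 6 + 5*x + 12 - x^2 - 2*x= -x^2 + 3*x + 18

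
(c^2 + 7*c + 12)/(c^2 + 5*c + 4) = (c + 3)/(c + 1)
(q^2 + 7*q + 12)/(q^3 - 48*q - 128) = (q + 3)/(q^2 - 4*q - 32)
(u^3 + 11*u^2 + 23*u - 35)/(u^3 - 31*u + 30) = (u^2 + 12*u + 35)/(u^2 + u - 30)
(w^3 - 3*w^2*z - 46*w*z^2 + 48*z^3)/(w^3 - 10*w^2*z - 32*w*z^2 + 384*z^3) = (-w + z)/(-w + 8*z)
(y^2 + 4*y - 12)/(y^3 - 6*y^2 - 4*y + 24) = (y + 6)/(y^2 - 4*y - 12)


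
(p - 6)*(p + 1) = p^2 - 5*p - 6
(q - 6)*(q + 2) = q^2 - 4*q - 12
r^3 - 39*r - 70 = (r - 7)*(r + 2)*(r + 5)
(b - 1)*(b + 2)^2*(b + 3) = b^4 + 6*b^3 + 9*b^2 - 4*b - 12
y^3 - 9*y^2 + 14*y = y*(y - 7)*(y - 2)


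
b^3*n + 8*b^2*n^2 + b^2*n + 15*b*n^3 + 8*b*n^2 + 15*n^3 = (b + 3*n)*(b + 5*n)*(b*n + n)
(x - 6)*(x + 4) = x^2 - 2*x - 24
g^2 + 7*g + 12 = (g + 3)*(g + 4)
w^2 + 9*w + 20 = (w + 4)*(w + 5)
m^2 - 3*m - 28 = (m - 7)*(m + 4)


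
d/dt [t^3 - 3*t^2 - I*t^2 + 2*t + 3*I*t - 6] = 3*t^2 - 6*t - 2*I*t + 2 + 3*I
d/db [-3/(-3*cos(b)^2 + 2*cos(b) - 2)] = 6*(3*cos(b) - 1)*sin(b)/(3*cos(b)^2 - 2*cos(b) + 2)^2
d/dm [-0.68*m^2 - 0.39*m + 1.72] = -1.36*m - 0.39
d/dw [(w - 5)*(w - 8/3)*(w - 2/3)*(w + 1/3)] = 4*w^3 - 24*w^2 + 94*w/3 - 74/27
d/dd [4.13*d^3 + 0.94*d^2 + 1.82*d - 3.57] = 12.39*d^2 + 1.88*d + 1.82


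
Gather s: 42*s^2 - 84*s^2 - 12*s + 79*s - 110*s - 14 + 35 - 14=-42*s^2 - 43*s + 7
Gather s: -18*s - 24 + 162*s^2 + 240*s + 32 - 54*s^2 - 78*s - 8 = 108*s^2 + 144*s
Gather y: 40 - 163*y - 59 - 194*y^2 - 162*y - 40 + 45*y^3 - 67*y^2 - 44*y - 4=45*y^3 - 261*y^2 - 369*y - 63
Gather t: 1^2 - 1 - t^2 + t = -t^2 + t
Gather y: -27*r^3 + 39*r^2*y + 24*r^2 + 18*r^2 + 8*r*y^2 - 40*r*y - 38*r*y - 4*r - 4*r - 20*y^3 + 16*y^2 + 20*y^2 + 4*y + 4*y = -27*r^3 + 42*r^2 - 8*r - 20*y^3 + y^2*(8*r + 36) + y*(39*r^2 - 78*r + 8)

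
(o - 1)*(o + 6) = o^2 + 5*o - 6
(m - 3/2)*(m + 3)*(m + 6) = m^3 + 15*m^2/2 + 9*m/2 - 27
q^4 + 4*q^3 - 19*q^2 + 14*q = q*(q - 2)*(q - 1)*(q + 7)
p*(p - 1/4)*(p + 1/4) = p^3 - p/16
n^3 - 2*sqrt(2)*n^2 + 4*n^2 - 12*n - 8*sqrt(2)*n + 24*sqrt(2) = (n - 2)*(n + 6)*(n - 2*sqrt(2))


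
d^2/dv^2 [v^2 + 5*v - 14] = 2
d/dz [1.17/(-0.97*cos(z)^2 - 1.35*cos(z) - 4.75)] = -(2.2698*cos(z) + 1.5795)*sin(z)/(0.97*cos(z)^2 + 1.35*cos(z) + 4.75)^2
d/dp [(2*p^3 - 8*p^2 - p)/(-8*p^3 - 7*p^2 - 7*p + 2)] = (-78*p^4 - 44*p^3 + 61*p^2 - 32*p - 2)/(64*p^6 + 112*p^5 + 161*p^4 + 66*p^3 + 21*p^2 - 28*p + 4)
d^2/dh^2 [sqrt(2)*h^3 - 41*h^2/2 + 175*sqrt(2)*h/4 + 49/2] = 6*sqrt(2)*h - 41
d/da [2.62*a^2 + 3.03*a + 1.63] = 5.24*a + 3.03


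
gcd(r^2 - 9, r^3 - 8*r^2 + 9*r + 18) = r - 3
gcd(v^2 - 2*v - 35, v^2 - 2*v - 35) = v^2 - 2*v - 35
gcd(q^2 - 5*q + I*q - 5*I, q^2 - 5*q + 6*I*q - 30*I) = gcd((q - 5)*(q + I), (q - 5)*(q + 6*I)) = q - 5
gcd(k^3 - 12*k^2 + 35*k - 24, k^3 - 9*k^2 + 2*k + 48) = k^2 - 11*k + 24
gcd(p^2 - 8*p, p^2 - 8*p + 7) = 1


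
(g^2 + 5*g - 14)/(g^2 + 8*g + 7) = (g - 2)/(g + 1)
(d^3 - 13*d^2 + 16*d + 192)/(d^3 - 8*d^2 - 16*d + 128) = (d^2 - 5*d - 24)/(d^2 - 16)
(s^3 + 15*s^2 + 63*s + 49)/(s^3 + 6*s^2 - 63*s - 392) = (s + 1)/(s - 8)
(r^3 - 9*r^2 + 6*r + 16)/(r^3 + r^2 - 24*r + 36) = (r^2 - 7*r - 8)/(r^2 + 3*r - 18)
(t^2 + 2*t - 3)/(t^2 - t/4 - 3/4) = 4*(t + 3)/(4*t + 3)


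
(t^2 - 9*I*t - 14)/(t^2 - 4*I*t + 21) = (t - 2*I)/(t + 3*I)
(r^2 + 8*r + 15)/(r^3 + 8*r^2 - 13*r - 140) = (r + 3)/(r^2 + 3*r - 28)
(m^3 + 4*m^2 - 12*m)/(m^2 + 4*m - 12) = m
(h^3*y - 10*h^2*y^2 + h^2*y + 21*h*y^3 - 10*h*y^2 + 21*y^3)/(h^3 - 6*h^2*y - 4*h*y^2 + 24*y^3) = y*(h^3 - 10*h^2*y + h^2 + 21*h*y^2 - 10*h*y + 21*y^2)/(h^3 - 6*h^2*y - 4*h*y^2 + 24*y^3)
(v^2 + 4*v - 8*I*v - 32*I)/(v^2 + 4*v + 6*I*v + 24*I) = (v - 8*I)/(v + 6*I)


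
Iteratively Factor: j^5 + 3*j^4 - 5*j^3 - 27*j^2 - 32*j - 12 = (j - 3)*(j^4 + 6*j^3 + 13*j^2 + 12*j + 4) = (j - 3)*(j + 1)*(j^3 + 5*j^2 + 8*j + 4) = (j - 3)*(j + 1)*(j + 2)*(j^2 + 3*j + 2) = (j - 3)*(j + 1)^2*(j + 2)*(j + 2)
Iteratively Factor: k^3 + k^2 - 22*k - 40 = (k + 4)*(k^2 - 3*k - 10) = (k - 5)*(k + 4)*(k + 2)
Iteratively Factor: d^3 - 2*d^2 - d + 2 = (d - 2)*(d^2 - 1) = (d - 2)*(d + 1)*(d - 1)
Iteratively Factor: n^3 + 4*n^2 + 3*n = (n + 3)*(n^2 + n) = (n + 1)*(n + 3)*(n)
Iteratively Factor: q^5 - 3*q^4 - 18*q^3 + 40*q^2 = (q - 2)*(q^4 - q^3 - 20*q^2) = (q - 5)*(q - 2)*(q^3 + 4*q^2) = q*(q - 5)*(q - 2)*(q^2 + 4*q) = q^2*(q - 5)*(q - 2)*(q + 4)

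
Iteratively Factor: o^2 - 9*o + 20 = (o - 5)*(o - 4)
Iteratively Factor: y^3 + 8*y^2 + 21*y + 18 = (y + 3)*(y^2 + 5*y + 6) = (y + 3)^2*(y + 2)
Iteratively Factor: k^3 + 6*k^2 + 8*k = (k + 2)*(k^2 + 4*k) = k*(k + 2)*(k + 4)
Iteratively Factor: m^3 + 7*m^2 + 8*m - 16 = (m + 4)*(m^2 + 3*m - 4) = (m - 1)*(m + 4)*(m + 4)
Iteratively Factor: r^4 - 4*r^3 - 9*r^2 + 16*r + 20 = (r - 5)*(r^3 + r^2 - 4*r - 4) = (r - 5)*(r + 1)*(r^2 - 4) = (r - 5)*(r + 1)*(r + 2)*(r - 2)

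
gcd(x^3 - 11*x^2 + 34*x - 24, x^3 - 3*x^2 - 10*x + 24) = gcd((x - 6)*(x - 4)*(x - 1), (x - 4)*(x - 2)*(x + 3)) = x - 4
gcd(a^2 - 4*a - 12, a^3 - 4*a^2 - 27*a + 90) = a - 6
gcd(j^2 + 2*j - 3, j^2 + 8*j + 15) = j + 3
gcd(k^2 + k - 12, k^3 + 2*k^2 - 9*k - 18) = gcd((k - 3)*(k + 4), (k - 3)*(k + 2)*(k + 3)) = k - 3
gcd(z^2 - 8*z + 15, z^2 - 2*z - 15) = z - 5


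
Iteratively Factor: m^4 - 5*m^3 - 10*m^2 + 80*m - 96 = (m + 4)*(m^3 - 9*m^2 + 26*m - 24) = (m - 4)*(m + 4)*(m^2 - 5*m + 6) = (m - 4)*(m - 2)*(m + 4)*(m - 3)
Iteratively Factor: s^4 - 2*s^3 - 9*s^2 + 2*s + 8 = (s + 2)*(s^3 - 4*s^2 - s + 4) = (s + 1)*(s + 2)*(s^2 - 5*s + 4) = (s - 4)*(s + 1)*(s + 2)*(s - 1)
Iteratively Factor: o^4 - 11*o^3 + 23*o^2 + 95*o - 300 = (o + 3)*(o^3 - 14*o^2 + 65*o - 100) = (o - 5)*(o + 3)*(o^2 - 9*o + 20) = (o - 5)*(o - 4)*(o + 3)*(o - 5)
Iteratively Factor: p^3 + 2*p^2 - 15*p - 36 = (p + 3)*(p^2 - p - 12) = (p + 3)^2*(p - 4)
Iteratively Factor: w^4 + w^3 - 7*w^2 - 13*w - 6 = (w + 1)*(w^3 - 7*w - 6) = (w + 1)^2*(w^2 - w - 6) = (w - 3)*(w + 1)^2*(w + 2)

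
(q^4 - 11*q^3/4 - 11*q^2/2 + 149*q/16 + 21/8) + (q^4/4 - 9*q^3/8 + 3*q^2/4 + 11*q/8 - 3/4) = 5*q^4/4 - 31*q^3/8 - 19*q^2/4 + 171*q/16 + 15/8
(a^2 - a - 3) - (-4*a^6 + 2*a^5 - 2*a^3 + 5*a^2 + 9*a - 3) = 4*a^6 - 2*a^5 + 2*a^3 - 4*a^2 - 10*a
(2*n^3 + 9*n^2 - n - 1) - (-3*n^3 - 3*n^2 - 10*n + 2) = 5*n^3 + 12*n^2 + 9*n - 3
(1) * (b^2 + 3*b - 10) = b^2 + 3*b - 10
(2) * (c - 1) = 2*c - 2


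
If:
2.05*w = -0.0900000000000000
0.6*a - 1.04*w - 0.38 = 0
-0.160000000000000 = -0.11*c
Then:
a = 0.56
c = 1.45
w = -0.04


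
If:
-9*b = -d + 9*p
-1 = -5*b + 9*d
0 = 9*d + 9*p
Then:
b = -10/31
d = -9/31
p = 9/31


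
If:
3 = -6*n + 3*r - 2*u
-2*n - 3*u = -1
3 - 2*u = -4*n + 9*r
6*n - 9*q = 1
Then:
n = -1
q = -7/9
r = -1/3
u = 1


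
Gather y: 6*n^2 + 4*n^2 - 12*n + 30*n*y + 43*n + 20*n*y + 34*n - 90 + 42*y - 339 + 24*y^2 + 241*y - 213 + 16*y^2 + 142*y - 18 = 10*n^2 + 65*n + 40*y^2 + y*(50*n + 425) - 660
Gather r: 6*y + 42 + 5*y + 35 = 11*y + 77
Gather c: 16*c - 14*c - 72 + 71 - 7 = 2*c - 8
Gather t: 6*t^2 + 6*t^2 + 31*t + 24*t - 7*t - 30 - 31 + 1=12*t^2 + 48*t - 60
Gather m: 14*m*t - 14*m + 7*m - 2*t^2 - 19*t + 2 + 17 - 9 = m*(14*t - 7) - 2*t^2 - 19*t + 10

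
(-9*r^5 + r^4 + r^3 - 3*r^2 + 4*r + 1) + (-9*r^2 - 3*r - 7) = -9*r^5 + r^4 + r^3 - 12*r^2 + r - 6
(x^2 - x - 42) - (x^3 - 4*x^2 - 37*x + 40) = -x^3 + 5*x^2 + 36*x - 82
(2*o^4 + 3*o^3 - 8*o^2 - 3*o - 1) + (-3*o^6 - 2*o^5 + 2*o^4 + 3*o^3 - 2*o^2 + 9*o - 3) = -3*o^6 - 2*o^5 + 4*o^4 + 6*o^3 - 10*o^2 + 6*o - 4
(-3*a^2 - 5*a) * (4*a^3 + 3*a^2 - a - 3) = -12*a^5 - 29*a^4 - 12*a^3 + 14*a^2 + 15*a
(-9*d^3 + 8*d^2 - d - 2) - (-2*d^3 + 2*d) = -7*d^3 + 8*d^2 - 3*d - 2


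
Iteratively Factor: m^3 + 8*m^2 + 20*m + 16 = (m + 2)*(m^2 + 6*m + 8) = (m + 2)*(m + 4)*(m + 2)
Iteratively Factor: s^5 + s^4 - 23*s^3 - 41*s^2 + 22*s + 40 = (s - 1)*(s^4 + 2*s^3 - 21*s^2 - 62*s - 40) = (s - 1)*(s + 2)*(s^3 - 21*s - 20) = (s - 1)*(s + 1)*(s + 2)*(s^2 - s - 20) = (s - 1)*(s + 1)*(s + 2)*(s + 4)*(s - 5)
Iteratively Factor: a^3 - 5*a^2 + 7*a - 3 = (a - 1)*(a^2 - 4*a + 3) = (a - 1)^2*(a - 3)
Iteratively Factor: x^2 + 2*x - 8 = (x - 2)*(x + 4)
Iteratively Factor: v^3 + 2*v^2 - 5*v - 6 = (v + 3)*(v^2 - v - 2) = (v - 2)*(v + 3)*(v + 1)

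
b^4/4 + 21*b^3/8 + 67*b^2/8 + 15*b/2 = b*(b/4 + 1)*(b + 3/2)*(b + 5)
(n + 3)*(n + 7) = n^2 + 10*n + 21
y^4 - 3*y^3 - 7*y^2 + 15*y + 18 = (y - 3)^2*(y + 1)*(y + 2)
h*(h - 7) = h^2 - 7*h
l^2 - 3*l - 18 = (l - 6)*(l + 3)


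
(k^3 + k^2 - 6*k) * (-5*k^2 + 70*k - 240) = -5*k^5 + 65*k^4 - 140*k^3 - 660*k^2 + 1440*k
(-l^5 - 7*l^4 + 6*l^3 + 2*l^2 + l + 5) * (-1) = l^5 + 7*l^4 - 6*l^3 - 2*l^2 - l - 5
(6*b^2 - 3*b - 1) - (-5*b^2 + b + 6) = 11*b^2 - 4*b - 7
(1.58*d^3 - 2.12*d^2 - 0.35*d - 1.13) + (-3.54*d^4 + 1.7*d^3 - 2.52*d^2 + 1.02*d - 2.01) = -3.54*d^4 + 3.28*d^3 - 4.64*d^2 + 0.67*d - 3.14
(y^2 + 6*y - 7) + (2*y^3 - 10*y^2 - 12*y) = 2*y^3 - 9*y^2 - 6*y - 7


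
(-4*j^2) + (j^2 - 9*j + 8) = -3*j^2 - 9*j + 8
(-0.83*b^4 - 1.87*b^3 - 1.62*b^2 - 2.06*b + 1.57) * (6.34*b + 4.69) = -5.2622*b^5 - 15.7485*b^4 - 19.0411*b^3 - 20.6582*b^2 + 0.292399999999999*b + 7.3633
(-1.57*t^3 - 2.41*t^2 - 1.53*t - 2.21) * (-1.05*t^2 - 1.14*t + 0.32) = 1.6485*t^5 + 4.3203*t^4 + 3.8515*t^3 + 3.2935*t^2 + 2.0298*t - 0.7072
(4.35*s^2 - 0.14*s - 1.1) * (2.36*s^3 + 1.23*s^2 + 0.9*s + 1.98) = 10.266*s^5 + 5.0201*s^4 + 1.1468*s^3 + 7.134*s^2 - 1.2672*s - 2.178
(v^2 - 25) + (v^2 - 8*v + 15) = 2*v^2 - 8*v - 10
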